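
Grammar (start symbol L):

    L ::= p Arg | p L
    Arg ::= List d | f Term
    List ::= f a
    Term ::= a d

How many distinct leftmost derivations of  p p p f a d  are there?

2

Parse trees for p p p f a d:
  [L p [L p [L p [Arg [List f a] d]]]]
  [L p [L p [L p [Arg f [Term a d]]]]]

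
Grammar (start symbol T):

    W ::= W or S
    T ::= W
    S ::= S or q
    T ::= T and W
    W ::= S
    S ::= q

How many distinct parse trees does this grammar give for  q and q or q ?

2

Parse trees for q and q or q:
  [T [T [W [S q]]] and [W [W [S q]] or [S q]]]
  [T [T [W [S q]]] and [W [S [S q] or q]]]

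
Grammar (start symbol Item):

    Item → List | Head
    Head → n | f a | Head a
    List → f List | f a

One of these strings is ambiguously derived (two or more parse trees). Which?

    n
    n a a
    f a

n: 1 tree
n a a: 1 tree
f a: 2 trees

f a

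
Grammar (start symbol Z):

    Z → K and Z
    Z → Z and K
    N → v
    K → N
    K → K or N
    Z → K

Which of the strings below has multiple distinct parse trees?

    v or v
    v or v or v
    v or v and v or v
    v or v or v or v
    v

v or v and v or v

v or v: 1 tree
v or v or v: 1 tree
v or v and v or v: 2 trees
v or v or v or v: 1 tree
v: 1 tree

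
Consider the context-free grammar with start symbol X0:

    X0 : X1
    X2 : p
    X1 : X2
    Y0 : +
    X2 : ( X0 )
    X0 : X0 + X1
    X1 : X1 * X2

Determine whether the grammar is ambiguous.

(Y0 is unreachable from X0, so its rules don't affect L(X0).) X0 → X0 + X1 | X1  ;  X1 → X1 * X2 | X2  — a left-associative chain with X2 at the bottom. Each string factors uniquely by precedence.

Unambiguous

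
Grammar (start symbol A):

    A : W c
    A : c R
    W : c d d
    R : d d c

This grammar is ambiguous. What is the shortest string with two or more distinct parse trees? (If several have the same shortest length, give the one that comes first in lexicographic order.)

length 4: c d d c has 2 parse trees

Two derivations of c d d c:
  A ⇒ W c ⇒ c d d c
  A ⇒ c R ⇒ c d d c

c d d c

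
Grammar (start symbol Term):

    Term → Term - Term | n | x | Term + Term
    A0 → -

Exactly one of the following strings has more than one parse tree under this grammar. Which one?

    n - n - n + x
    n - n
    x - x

n - n - n + x: 5 trees
n - n: 1 tree
x - x: 1 tree

n - n - n + x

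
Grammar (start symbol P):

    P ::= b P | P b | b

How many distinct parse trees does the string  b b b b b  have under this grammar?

Parse trees for b b b b b (showing first 6 of 16):
  [P b [P b [P b [P b [P b]]]]]
  [P b [P b [P b [P [P b] b]]]]
  [P b [P b [P [P b [P b]] b]]]
  [P b [P b [P [P [P b] b] b]]]
  [P b [P [P b [P b [P b]]] b]]
  [P b [P [P b [P [P b] b]] b]]

16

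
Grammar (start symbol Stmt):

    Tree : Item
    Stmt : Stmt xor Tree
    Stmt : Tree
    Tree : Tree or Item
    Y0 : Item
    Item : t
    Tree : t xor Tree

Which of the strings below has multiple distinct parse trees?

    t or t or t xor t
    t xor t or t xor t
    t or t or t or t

t xor t or t xor t

t or t or t xor t: 1 tree
t xor t or t xor t: 3 trees
t or t or t or t: 1 tree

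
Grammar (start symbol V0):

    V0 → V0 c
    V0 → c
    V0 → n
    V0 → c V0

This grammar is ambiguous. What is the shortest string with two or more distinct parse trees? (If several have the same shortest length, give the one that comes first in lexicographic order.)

length 1: no string has ≥2 trees
length 2: c c has 2 parse trees

Two derivations of c c:
  V0 ⇒ V0 c ⇒ c c
  V0 ⇒ c V0 ⇒ c c

c c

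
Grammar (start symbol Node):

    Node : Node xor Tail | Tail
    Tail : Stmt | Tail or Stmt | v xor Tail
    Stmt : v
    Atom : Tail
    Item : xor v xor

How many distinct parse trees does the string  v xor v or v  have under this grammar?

Parse trees for v xor v or v:
  [Node [Node [Tail [Stmt v]]] xor [Tail [Tail [Stmt v]] or [Stmt v]]]
  [Node [Tail [Tail v xor [Tail [Stmt v]]] or [Stmt v]]]
  [Node [Tail v xor [Tail [Tail [Stmt v]] or [Stmt v]]]]

3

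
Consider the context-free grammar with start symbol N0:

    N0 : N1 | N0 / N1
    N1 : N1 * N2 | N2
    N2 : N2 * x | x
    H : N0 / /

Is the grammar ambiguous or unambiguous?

Witness: x * x

Derivation 1: N0 ⇒ N1 ⇒ N1 * N2 ⇒ N2 * N2 ⇒ x * N2 ⇒ x * x
Derivation 2: N0 ⇒ N1 ⇒ N2 ⇒ N2 * x ⇒ x * x

Two distinct leftmost derivations for the same string.

Ambiguous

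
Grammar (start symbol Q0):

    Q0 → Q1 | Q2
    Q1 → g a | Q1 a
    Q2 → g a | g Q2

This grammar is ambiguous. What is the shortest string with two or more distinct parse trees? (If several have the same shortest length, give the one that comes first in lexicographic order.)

g a

length 2: g a has 2 parse trees

Two derivations of g a:
  Q0 ⇒ Q1 ⇒ g a
  Q0 ⇒ Q2 ⇒ g a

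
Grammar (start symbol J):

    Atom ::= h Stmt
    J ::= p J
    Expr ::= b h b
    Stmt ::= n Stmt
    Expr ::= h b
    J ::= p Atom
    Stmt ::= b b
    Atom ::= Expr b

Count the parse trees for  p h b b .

2

Parse trees for p h b b:
  [J p [Atom h [Stmt b b]]]
  [J p [Atom [Expr h b] b]]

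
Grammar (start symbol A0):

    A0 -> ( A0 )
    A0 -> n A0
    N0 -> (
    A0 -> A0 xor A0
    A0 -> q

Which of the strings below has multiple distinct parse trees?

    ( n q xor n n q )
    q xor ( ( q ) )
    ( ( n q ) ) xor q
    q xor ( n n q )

( n q xor n n q )

( n q xor n n q ): 2 trees
q xor ( ( q ) ): 1 tree
( ( n q ) ) xor q: 1 tree
q xor ( n n q ): 1 tree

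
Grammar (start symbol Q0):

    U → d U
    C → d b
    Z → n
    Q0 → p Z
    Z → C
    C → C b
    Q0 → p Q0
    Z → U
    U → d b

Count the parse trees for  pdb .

Parse trees for pdb:
  [Q0 p [Z [C d b]]]
  [Q0 p [Z [U d b]]]

2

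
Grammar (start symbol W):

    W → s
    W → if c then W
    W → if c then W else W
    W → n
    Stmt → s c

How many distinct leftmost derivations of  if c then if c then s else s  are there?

2

Parse trees for if c then if c then s else s:
  [W if c then [W if c then [W s] else [W s]]]
  [W if c then [W if c then [W s]] else [W s]]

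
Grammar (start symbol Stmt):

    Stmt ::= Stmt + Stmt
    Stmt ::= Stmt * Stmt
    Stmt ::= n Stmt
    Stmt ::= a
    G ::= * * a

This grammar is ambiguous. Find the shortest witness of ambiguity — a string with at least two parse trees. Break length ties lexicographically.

length 1: no string has ≥2 trees
length 2: no string has ≥2 trees
length 3: no string has ≥2 trees
length 4: n a * a has 2 parse trees

Two derivations of n a * a:
  Stmt ⇒ Stmt * Stmt ⇒ n Stmt * Stmt ⇒ n a * Stmt ⇒ n a * a
  Stmt ⇒ n Stmt ⇒ n Stmt * Stmt ⇒ n a * Stmt ⇒ n a * a

n a * a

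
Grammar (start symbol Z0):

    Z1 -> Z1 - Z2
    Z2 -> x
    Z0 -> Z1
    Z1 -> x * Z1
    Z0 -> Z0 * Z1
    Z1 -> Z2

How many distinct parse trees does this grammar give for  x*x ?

2

Parse trees for x*x:
  [Z0 [Z1 x * [Z1 [Z2 x]]]]
  [Z0 [Z0 [Z1 [Z2 x]]] * [Z1 [Z2 x]]]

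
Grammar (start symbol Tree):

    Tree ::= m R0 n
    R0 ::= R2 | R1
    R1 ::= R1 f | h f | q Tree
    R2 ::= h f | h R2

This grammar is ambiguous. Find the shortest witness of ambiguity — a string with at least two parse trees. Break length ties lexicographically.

length 4: m h f n has 2 parse trees

Two derivations of m h f n:
  Tree ⇒ m R0 n ⇒ m R2 n ⇒ m h f n
  Tree ⇒ m R0 n ⇒ m R1 n ⇒ m h f n

m h f n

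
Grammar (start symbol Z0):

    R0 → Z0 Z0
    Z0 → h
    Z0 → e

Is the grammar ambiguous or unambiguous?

Unambiguous

(R0 is unreachable from Z0, so its rules don't affect L(Z0).) Each reachable nonterminal has at most one production per leading terminal, and all productions are right-linear; the derivation is determined token-by-token.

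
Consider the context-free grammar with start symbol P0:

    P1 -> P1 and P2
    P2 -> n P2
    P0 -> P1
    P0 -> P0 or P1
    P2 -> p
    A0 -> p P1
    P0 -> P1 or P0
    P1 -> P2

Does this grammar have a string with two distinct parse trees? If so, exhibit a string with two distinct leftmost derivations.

Witness: p or p

Derivation 1: P0 ⇒ P0 or P1 ⇒ P1 or P1 ⇒ P2 or P1 ⇒ p or P1 ⇒ p or P2 ⇒ p or p
Derivation 2: P0 ⇒ P1 or P0 ⇒ P2 or P0 ⇒ p or P0 ⇒ p or P1 ⇒ p or P2 ⇒ p or p

Two distinct leftmost derivations for the same string.

Ambiguous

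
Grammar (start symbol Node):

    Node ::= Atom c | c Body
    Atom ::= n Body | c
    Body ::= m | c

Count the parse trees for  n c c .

1

Parse trees for n c c:
  [Node [Atom n [Body c]] c]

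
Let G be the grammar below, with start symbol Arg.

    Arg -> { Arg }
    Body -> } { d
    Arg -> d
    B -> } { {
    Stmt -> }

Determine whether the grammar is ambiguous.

Unambiguous

Only Arg is reachable from Arg; ignoring the rest: Each string is a nest of matched brackets around a single atom. An opening bracket forces the recursive rule; an atom forces the base rule.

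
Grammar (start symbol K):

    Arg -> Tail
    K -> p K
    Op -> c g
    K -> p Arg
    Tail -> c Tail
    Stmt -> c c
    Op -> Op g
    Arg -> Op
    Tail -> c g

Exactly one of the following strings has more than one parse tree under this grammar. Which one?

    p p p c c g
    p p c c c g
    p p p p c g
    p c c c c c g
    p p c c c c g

p p p p c g

p p p c c g: 1 tree
p p c c c g: 1 tree
p p p p c g: 2 trees
p c c c c c g: 1 tree
p p c c c c g: 1 tree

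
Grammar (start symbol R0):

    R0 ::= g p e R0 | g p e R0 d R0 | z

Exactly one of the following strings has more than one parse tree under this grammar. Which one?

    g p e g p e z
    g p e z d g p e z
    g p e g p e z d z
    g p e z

g p e g p e z d z

g p e g p e z: 1 tree
g p e z d g p e z: 1 tree
g p e g p e z d z: 2 trees
g p e z: 1 tree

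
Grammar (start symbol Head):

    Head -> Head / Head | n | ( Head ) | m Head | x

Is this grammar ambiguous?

Witness: m n / n

Derivation 1: Head ⇒ Head / Head ⇒ m Head / Head ⇒ m n / Head ⇒ m n / n
Derivation 2: Head ⇒ m Head ⇒ m Head / Head ⇒ m n / Head ⇒ m n / n

Two distinct leftmost derivations for the same string.

Ambiguous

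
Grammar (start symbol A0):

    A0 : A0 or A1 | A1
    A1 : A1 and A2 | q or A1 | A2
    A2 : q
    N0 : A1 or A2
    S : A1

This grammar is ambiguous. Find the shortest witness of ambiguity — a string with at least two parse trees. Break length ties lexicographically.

length 1: no string has ≥2 trees
length 3: q or q has 2 parse trees

Two derivations of q or q:
  A0 ⇒ A0 or A1 ⇒ A1 or A1 ⇒ A2 or A1 ⇒ q or A1 ⇒ q or A2 ⇒ q or q
  A0 ⇒ A1 ⇒ q or A1 ⇒ q or A2 ⇒ q or q

q or q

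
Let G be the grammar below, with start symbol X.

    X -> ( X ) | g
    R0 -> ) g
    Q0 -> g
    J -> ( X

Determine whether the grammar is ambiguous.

Only X is reachable from X; ignoring the rest: Each string is a nest of matched brackets around a single atom. An opening bracket forces the recursive rule; an atom forces the base rule.

Unambiguous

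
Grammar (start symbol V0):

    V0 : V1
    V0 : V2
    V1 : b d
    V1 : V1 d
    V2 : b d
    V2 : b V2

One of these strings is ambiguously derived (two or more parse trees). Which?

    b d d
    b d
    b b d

b d d: 1 tree
b d: 2 trees
b b d: 1 tree

b d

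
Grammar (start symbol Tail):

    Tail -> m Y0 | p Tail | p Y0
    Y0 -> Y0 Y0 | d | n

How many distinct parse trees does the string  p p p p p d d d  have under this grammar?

Parse trees for p p p p p d d d:
  [Tail p [Tail p [Tail p [Tail p [Tail p [Y0 [Y0 d] [Y0 [Y0 d] [Y0 d]]]]]]]]
  [Tail p [Tail p [Tail p [Tail p [Tail p [Y0 [Y0 [Y0 d] [Y0 d]] [Y0 d]]]]]]]

2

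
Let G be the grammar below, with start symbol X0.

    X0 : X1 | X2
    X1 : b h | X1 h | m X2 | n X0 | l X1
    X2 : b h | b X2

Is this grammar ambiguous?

Witness: b h

Derivation 1: X0 ⇒ X1 ⇒ b h
Derivation 2: X0 ⇒ X2 ⇒ b h

Two distinct leftmost derivations for the same string.

Ambiguous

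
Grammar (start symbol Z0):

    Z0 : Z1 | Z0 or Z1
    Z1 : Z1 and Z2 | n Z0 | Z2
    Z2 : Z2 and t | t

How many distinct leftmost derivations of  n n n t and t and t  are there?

Parse trees for n n n t and t and t (showing first 6 of 19):
  [Z0 [Z1 [Z1 n [Z0 [Z1 n [Z0 [Z1 n [Z0 [Z1 [Z2 t]]]]]]]] and [Z2 [Z2 t] and t]]]
  [Z0 [Z1 [Z1 [Z1 n [Z0 [Z1 n [Z0 [Z1 n [Z0 [Z1 [Z2 t]]]]]]]] and [Z2 t]] and [Z2 t]]]
  [Z0 [Z1 [Z1 n [Z0 [Z1 [Z1 n [Z0 [Z1 n [Z0 [Z1 [Z2 t]]]]]] and [Z2 t]]]] and [Z2 t]]]
  [Z0 [Z1 [Z1 n [Z0 [Z1 n [Z0 [Z1 [Z1 n [Z0 [Z1 [Z2 t]]]] and [Z2 t]]]]]] and [Z2 t]]]
  [Z0 [Z1 [Z1 n [Z0 [Z1 n [Z0 [Z1 n [Z0 [Z1 [Z1 [Z2 t]] and [Z2 t]]]]]]]] and [Z2 t]]]
  [Z0 [Z1 [Z1 n [Z0 [Z1 n [Z0 [Z1 n [Z0 [Z1 [Z2 [Z2 t] and t]]]]]]]] and [Z2 t]]]

19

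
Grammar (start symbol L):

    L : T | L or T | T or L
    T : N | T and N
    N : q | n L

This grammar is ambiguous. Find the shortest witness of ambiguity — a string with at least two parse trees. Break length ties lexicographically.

length 1: no string has ≥2 trees
length 2: no string has ≥2 trees
length 3: q or q has 2 parse trees

Two derivations of q or q:
  L ⇒ L or T ⇒ T or T ⇒ N or T ⇒ q or T ⇒ q or N ⇒ q or q
  L ⇒ T or L ⇒ N or L ⇒ q or L ⇒ q or T ⇒ q or N ⇒ q or q

q or q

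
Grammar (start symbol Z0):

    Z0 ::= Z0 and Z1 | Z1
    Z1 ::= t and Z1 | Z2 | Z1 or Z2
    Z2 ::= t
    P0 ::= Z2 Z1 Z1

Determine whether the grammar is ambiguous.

Ambiguous

Witness: t and t

Derivation 1: Z0 ⇒ Z0 and Z1 ⇒ Z1 and Z1 ⇒ Z2 and Z1 ⇒ t and Z1 ⇒ t and Z2 ⇒ t and t
Derivation 2: Z0 ⇒ Z1 ⇒ t and Z1 ⇒ t and Z2 ⇒ t and t

Two distinct leftmost derivations for the same string.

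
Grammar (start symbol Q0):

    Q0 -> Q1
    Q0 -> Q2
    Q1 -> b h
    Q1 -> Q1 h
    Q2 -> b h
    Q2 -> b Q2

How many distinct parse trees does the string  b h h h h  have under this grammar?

Parse trees for b h h h h:
  [Q0 [Q1 [Q1 [Q1 [Q1 b h] h] h] h]]

1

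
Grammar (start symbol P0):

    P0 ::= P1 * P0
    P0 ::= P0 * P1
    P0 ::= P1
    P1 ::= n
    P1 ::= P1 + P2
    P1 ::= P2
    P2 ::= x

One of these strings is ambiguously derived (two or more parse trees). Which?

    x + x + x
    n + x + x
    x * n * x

x * n * x

x + x + x: 1 tree
n + x + x: 1 tree
x * n * x: 4 trees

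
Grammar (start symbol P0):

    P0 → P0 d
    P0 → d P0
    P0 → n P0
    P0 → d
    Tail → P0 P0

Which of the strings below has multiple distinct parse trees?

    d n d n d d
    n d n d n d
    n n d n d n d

d n d n d d: 6 trees
n d n d n d: 1 tree
n n d n d n d: 1 tree

d n d n d d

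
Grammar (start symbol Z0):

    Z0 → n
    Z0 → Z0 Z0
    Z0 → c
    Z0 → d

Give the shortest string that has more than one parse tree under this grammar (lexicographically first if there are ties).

c c c

length 1: no string has ≥2 trees
length 2: no string has ≥2 trees
length 3: c c c has 2 parse trees

Two derivations of c c c:
  Z0 ⇒ Z0 Z0 ⇒ Z0 Z0 Z0 ⇒ c Z0 Z0 ⇒ c c Z0 ⇒ c c c
  Z0 ⇒ Z0 Z0 ⇒ c Z0 ⇒ c Z0 Z0 ⇒ c c Z0 ⇒ c c c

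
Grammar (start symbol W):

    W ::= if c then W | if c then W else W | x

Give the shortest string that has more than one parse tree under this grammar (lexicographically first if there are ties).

length 1: no string has ≥2 trees
length 4: no string has ≥2 trees
length 6: no string has ≥2 trees
length 7: no string has ≥2 trees
length 9: if c then if c then x else x has 2 parse trees

Two derivations of if c then if c then x else x:
  W ⇒ if c then W ⇒ if c then if c then W else W ⇒ if c then if c then x else W ⇒ if c then if c then x else x
  W ⇒ if c then W else W ⇒ if c then if c then W else W ⇒ if c then if c then x else W ⇒ if c then if c then x else x

if c then if c then x else x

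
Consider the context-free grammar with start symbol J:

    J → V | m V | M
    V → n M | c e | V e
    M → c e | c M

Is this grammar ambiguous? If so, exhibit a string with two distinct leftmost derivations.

Witness: c e

Derivation 1: J ⇒ V ⇒ c e
Derivation 2: J ⇒ M ⇒ c e

Two distinct leftmost derivations for the same string.

Ambiguous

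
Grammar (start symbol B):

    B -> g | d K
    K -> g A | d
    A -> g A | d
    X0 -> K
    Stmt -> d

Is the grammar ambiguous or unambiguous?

Unambiguous

(X0, Stmt are unreachable from B, so their rules don't affect L(B).) Restricted to the reachable nonterminals, every rule has the form A → t or A → t B, and no two rules for the same A share a first terminal. The grammar encodes a DFA — one run per string.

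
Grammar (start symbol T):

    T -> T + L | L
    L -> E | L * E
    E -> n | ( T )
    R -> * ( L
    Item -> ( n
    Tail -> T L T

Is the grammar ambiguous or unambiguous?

(R, Item, Tail are unreachable from T, so their rules don't affect L(T).) T → T + L | L  ;  L → L * E | E  — a left-associative chain with E at the bottom. Each string factors uniquely by precedence.

Unambiguous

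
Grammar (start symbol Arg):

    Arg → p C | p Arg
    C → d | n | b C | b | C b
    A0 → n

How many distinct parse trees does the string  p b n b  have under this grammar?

Parse trees for p b n b:
  [Arg p [C b [C [C n] b]]]
  [Arg p [C [C b [C n]] b]]

2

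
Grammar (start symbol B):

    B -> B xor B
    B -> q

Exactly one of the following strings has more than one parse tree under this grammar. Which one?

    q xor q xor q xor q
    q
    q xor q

q xor q xor q xor q: 5 trees
q: 1 tree
q xor q: 1 tree

q xor q xor q xor q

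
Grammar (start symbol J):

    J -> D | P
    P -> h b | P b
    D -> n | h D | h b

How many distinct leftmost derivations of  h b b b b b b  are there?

Parse trees for h b b b b b b:
  [J [P [P [P [P [P [P h b] b] b] b] b] b]]

1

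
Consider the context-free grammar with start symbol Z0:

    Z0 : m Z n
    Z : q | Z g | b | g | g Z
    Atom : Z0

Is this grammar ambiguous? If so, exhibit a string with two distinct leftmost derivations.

Witness: m g g n

Derivation 1: Z0 ⇒ m Z n ⇒ m Z g n ⇒ m g g n
Derivation 2: Z0 ⇒ m Z n ⇒ m g Z n ⇒ m g g n

Two distinct leftmost derivations for the same string.

Ambiguous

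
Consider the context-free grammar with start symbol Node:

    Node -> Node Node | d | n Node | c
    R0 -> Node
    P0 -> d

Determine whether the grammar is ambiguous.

Witness: c c c

Derivation 1: Node ⇒ Node Node ⇒ Node Node Node ⇒ c Node Node ⇒ c c Node ⇒ c c c
Derivation 2: Node ⇒ Node Node ⇒ c Node ⇒ c Node Node ⇒ c c Node ⇒ c c c

Two distinct leftmost derivations for the same string.

Ambiguous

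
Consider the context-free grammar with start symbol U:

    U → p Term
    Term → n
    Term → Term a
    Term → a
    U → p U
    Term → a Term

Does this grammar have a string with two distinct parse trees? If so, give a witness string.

Witness: p a a

Derivation 1: U ⇒ p Term ⇒ p Term a ⇒ p a a
Derivation 2: U ⇒ p Term ⇒ p a Term ⇒ p a a

Two distinct leftmost derivations for the same string.

Ambiguous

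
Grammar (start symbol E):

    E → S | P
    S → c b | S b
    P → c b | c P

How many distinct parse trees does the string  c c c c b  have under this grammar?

Parse trees for c c c c b:
  [E [P c [P c [P c [P c b]]]]]

1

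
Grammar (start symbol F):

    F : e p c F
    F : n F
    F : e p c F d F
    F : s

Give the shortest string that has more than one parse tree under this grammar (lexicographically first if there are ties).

e p c e p c s d s

length 1: no string has ≥2 trees
length 2: no string has ≥2 trees
length 3: no string has ≥2 trees
length 4: no string has ≥2 trees
length 5: no string has ≥2 trees
length 6: no string has ≥2 trees
length 7: no string has ≥2 trees
length 8: no string has ≥2 trees
length 9: e p c e p c s d s has 2 parse trees

Two derivations of e p c e p c s d s:
  F ⇒ e p c F ⇒ e p c e p c F d F ⇒ e p c e p c s d F ⇒ e p c e p c s d s
  F ⇒ e p c F d F ⇒ e p c e p c F d F ⇒ e p c e p c s d F ⇒ e p c e p c s d s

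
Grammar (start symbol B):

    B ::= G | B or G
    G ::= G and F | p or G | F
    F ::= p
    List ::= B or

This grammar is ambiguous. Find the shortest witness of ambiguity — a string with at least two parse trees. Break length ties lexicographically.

p or p

length 1: no string has ≥2 trees
length 3: p or p has 2 parse trees

Two derivations of p or p:
  B ⇒ G ⇒ p or G ⇒ p or F ⇒ p or p
  B ⇒ B or G ⇒ G or G ⇒ F or G ⇒ p or G ⇒ p or F ⇒ p or p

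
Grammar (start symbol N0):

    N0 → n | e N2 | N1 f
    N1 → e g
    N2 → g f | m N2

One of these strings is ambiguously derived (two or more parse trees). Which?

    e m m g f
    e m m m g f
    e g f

e m m g f: 1 tree
e m m m g f: 1 tree
e g f: 2 trees

e g f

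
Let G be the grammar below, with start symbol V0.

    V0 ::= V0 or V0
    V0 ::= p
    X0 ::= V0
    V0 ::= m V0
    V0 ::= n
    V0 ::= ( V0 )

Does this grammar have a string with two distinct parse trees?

Ambiguous

Witness: m n or n

Derivation 1: V0 ⇒ V0 or V0 ⇒ m V0 or V0 ⇒ m n or V0 ⇒ m n or n
Derivation 2: V0 ⇒ m V0 ⇒ m V0 or V0 ⇒ m n or V0 ⇒ m n or n

Two distinct leftmost derivations for the same string.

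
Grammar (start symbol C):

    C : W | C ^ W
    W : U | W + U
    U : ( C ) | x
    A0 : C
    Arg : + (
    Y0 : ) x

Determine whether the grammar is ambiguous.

(A0, Arg, Y0 are unreachable from C, so their rules don't affect L(C).) This is a standard precedence ladder (C over W over U), with each level left-recursive on its own operator ('^' at C, '+' at W). That structure is LR(1), hence unambiguous.

Unambiguous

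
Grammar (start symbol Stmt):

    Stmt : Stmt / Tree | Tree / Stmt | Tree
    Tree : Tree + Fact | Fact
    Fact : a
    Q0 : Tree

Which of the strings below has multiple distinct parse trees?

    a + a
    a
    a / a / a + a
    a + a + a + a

a + a: 1 tree
a: 1 tree
a / a / a + a: 4 trees
a + a + a + a: 1 tree

a / a / a + a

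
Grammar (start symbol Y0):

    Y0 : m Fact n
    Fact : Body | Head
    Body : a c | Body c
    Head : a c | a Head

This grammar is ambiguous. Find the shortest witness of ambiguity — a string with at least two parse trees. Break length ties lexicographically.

length 4: m a c n has 2 parse trees

Two derivations of m a c n:
  Y0 ⇒ m Fact n ⇒ m Body n ⇒ m a c n
  Y0 ⇒ m Fact n ⇒ m Head n ⇒ m a c n

m a c n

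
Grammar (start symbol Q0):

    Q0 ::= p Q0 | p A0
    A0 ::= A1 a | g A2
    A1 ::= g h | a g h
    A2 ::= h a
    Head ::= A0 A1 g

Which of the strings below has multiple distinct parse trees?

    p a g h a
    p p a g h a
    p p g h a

p p g h a

p a g h a: 1 tree
p p a g h a: 1 tree
p p g h a: 2 trees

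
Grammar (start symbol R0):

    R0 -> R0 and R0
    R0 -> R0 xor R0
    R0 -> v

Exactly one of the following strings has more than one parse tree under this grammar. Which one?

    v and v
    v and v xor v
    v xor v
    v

v and v: 1 tree
v and v xor v: 2 trees
v xor v: 1 tree
v: 1 tree

v and v xor v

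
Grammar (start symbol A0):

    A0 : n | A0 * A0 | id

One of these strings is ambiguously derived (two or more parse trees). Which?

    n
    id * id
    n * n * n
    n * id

n: 1 tree
id * id: 1 tree
n * n * n: 2 trees
n * id: 1 tree

n * n * n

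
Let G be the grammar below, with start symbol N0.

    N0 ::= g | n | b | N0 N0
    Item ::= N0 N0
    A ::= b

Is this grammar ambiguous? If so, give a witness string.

Witness: b b b

Derivation 1: N0 ⇒ N0 N0 ⇒ b N0 ⇒ b N0 N0 ⇒ b b N0 ⇒ b b b
Derivation 2: N0 ⇒ N0 N0 ⇒ N0 N0 N0 ⇒ b N0 N0 ⇒ b b N0 ⇒ b b b

Two distinct leftmost derivations for the same string.

Ambiguous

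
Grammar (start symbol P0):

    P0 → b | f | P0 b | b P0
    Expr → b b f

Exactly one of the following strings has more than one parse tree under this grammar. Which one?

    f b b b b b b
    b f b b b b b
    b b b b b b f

b f b b b b b

f b b b b b b: 1 tree
b f b b b b b: 6 trees
b b b b b b f: 1 tree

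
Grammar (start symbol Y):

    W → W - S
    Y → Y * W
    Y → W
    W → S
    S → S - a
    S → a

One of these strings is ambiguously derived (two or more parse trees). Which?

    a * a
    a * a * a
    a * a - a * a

a * a: 1 tree
a * a * a: 1 tree
a * a - a * a: 2 trees

a * a - a * a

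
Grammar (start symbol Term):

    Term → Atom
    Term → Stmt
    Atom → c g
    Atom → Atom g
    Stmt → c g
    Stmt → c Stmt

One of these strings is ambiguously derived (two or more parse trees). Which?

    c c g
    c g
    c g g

c g

c c g: 1 tree
c g: 2 trees
c g g: 1 tree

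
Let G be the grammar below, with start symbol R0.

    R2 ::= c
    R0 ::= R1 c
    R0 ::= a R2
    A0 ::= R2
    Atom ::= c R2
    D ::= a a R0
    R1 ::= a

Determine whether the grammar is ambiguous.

Witness: a c

Derivation 1: R0 ⇒ R1 c ⇒ a c
Derivation 2: R0 ⇒ a R2 ⇒ a c

Two distinct leftmost derivations for the same string.

Ambiguous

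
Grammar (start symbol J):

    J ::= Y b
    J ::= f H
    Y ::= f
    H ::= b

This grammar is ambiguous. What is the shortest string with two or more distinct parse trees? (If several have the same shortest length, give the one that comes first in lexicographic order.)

length 2: f b has 2 parse trees

Two derivations of f b:
  J ⇒ Y b ⇒ f b
  J ⇒ f H ⇒ f b

f b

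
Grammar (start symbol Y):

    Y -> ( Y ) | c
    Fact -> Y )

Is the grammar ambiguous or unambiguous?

(Fact is unreachable from Y, so its rules don't affect L(Y).) Each string is a nest of matched brackets around a single atom. An opening bracket forces the recursive rule; an atom forces the base rule.

Unambiguous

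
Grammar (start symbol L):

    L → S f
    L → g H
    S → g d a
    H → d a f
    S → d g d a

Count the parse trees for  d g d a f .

1

Parse trees for d g d a f:
  [L [S d g d a] f]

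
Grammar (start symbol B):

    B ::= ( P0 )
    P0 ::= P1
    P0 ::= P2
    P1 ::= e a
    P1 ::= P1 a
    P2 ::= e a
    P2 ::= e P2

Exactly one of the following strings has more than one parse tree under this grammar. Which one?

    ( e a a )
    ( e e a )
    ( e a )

( e a )

( e a a ): 1 tree
( e e a ): 1 tree
( e a ): 2 trees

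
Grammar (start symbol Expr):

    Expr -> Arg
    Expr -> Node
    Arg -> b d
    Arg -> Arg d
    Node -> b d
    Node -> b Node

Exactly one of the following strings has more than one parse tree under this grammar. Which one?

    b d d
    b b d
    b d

b d d: 1 tree
b b d: 1 tree
b d: 2 trees

b d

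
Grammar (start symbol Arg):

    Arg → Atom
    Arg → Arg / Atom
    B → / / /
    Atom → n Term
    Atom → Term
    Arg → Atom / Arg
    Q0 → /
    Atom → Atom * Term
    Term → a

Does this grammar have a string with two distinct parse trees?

Witness: a / a

Derivation 1: Arg ⇒ Arg / Atom ⇒ Atom / Atom ⇒ Term / Atom ⇒ a / Atom ⇒ a / Term ⇒ a / a
Derivation 2: Arg ⇒ Atom / Arg ⇒ Term / Arg ⇒ a / Arg ⇒ a / Atom ⇒ a / Term ⇒ a / a

Two distinct leftmost derivations for the same string.

Ambiguous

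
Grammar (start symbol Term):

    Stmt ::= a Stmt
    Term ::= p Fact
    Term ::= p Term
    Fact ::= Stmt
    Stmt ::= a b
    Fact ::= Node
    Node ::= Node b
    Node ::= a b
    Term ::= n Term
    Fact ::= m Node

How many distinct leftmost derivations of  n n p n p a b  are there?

Parse trees for n n p n p a b:
  [Term n [Term n [Term p [Term n [Term p [Fact [Stmt a b]]]]]]]
  [Term n [Term n [Term p [Term n [Term p [Fact [Node a b]]]]]]]

2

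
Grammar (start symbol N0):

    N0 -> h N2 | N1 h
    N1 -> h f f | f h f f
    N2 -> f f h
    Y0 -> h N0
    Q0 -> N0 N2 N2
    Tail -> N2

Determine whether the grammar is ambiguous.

Ambiguous

Witness: h f f h

Derivation 1: N0 ⇒ h N2 ⇒ h f f h
Derivation 2: N0 ⇒ N1 h ⇒ h f f h

Two distinct leftmost derivations for the same string.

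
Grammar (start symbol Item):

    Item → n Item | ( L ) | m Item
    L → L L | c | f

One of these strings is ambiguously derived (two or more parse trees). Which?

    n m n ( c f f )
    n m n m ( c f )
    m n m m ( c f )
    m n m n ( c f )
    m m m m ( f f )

n m n ( c f f )

n m n ( c f f ): 2 trees
n m n m ( c f ): 1 tree
m n m m ( c f ): 1 tree
m n m n ( c f ): 1 tree
m m m m ( f f ): 1 tree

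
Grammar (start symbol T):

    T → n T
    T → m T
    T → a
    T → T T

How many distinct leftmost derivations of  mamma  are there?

2

Parse trees for mamma:
  [T m [T [T a] [T m [T m [T a]]]]]
  [T [T m [T a]] [T m [T m [T a]]]]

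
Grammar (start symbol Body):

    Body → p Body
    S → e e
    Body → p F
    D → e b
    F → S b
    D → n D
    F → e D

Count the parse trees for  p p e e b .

2

Parse trees for p p e e b:
  [Body p [Body p [F [S e e] b]]]
  [Body p [Body p [F e [D e b]]]]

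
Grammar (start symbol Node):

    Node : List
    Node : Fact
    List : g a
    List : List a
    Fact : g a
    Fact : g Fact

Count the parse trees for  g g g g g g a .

Parse trees for g g g g g g a:
  [Node [Fact g [Fact g [Fact g [Fact g [Fact g [Fact g a]]]]]]]

1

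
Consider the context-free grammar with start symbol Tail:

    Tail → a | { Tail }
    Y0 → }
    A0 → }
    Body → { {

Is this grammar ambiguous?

(Y0, A0, Body are unreachable from Tail, so their rules don't affect L(Tail).) Each string is a nest of matched brackets around a single atom. An opening bracket forces the recursive rule; an atom forces the base rule.

Unambiguous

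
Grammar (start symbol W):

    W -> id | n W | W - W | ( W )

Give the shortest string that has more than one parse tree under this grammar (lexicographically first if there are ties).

length 1: no string has ≥2 trees
length 2: no string has ≥2 trees
length 3: no string has ≥2 trees
length 4: n id - id has 2 parse trees

Two derivations of n id - id:
  W ⇒ n W ⇒ n W - W ⇒ n id - W ⇒ n id - id
  W ⇒ W - W ⇒ n W - W ⇒ n id - W ⇒ n id - id

n id - id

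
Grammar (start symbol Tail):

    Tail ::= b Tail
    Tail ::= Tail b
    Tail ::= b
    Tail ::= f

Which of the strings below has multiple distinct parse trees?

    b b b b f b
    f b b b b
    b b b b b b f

b b b b f b: 5 trees
f b b b b: 1 tree
b b b b b b f: 1 tree

b b b b f b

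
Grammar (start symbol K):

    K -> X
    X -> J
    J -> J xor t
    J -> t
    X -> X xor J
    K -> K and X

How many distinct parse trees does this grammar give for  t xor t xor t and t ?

4

Parse trees for t xor t xor t and t:
  [K [K [X [J [J [J t] xor t] xor t]]] and [X [J t]]]
  [K [K [X [X [J t]] xor [J [J t] xor t]]] and [X [J t]]]
  [K [K [X [X [J [J t] xor t]] xor [J t]]] and [X [J t]]]
  [K [K [X [X [X [J t]] xor [J t]] xor [J t]]] and [X [J t]]]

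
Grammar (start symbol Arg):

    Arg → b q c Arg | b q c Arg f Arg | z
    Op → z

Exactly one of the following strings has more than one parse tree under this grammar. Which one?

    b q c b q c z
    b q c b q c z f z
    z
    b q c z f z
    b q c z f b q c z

b q c b q c z f z

b q c b q c z: 1 tree
b q c b q c z f z: 2 trees
z: 1 tree
b q c z f z: 1 tree
b q c z f b q c z: 1 tree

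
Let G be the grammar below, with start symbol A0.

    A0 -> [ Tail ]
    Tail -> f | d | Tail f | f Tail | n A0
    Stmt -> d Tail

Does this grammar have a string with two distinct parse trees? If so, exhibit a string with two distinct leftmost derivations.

Witness: [ f f ]

Derivation 1: A0 ⇒ [ Tail ] ⇒ [ Tail f ] ⇒ [ f f ]
Derivation 2: A0 ⇒ [ Tail ] ⇒ [ f Tail ] ⇒ [ f f ]

Two distinct leftmost derivations for the same string.

Ambiguous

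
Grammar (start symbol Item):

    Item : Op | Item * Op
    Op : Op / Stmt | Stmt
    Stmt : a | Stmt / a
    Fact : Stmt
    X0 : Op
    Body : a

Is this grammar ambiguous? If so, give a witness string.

Ambiguous

Witness: a / a

Derivation 1: Item ⇒ Op ⇒ Op / Stmt ⇒ Stmt / Stmt ⇒ a / Stmt ⇒ a / a
Derivation 2: Item ⇒ Op ⇒ Stmt ⇒ Stmt / a ⇒ a / a

Two distinct leftmost derivations for the same string.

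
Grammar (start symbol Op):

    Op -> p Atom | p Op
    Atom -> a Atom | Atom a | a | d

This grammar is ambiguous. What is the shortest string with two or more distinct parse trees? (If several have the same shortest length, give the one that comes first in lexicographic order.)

p a a

length 2: no string has ≥2 trees
length 3: p a a has 2 parse trees

Two derivations of p a a:
  Op ⇒ p Atom ⇒ p a Atom ⇒ p a a
  Op ⇒ p Atom ⇒ p Atom a ⇒ p a a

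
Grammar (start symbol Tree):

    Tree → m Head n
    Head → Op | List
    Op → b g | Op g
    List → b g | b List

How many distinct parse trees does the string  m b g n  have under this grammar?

2

Parse trees for m b g n:
  [Tree m [Head [Op b g]] n]
  [Tree m [Head [List b g]] n]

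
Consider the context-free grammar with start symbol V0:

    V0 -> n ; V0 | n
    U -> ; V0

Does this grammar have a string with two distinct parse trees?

Unambiguous

(U is unreachable from V0, so its rules don't affect L(V0).) The reachable grammar is A → atom sep A | atom. Each atom is followed by either the separator (recurse) or end-of-string (stop) — no choice point.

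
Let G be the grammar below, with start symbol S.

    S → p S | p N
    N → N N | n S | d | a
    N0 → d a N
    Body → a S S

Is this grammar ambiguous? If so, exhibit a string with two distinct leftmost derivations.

Ambiguous

Witness: p a a a

Derivation 1: S ⇒ p N ⇒ p N N ⇒ p N N N ⇒ p a N N ⇒ p a a N ⇒ p a a a
Derivation 2: S ⇒ p N ⇒ p N N ⇒ p a N ⇒ p a N N ⇒ p a a N ⇒ p a a a

Two distinct leftmost derivations for the same string.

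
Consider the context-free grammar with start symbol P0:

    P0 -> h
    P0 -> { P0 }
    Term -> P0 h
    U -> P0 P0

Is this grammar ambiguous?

Only P0 is reachable from P0; ignoring the rest: L(P0) is { openⁿ atom closeⁿ : n ≥ 0 }. The bracket depth fixes n, and the derivation is forced at every step.

Unambiguous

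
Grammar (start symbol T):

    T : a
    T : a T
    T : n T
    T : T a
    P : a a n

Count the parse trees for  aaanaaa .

Parse trees for aaanaaa (showing first 6 of 22):
  [T a [T a [T a [T n [T a [T a [T a]]]]]]]
  [T a [T a [T a [T n [T a [T [T a] a]]]]]]
  [T a [T a [T a [T n [T [T a [T a]] a]]]]]
  [T a [T a [T a [T n [T [T [T a] a] a]]]]]
  [T a [T a [T a [T [T n [T a [T a]]] a]]]]
  [T a [T a [T a [T [T n [T [T a] a]] a]]]]

22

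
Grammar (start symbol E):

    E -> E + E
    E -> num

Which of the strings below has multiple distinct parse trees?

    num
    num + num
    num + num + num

num: 1 tree
num + num: 1 tree
num + num + num: 2 trees

num + num + num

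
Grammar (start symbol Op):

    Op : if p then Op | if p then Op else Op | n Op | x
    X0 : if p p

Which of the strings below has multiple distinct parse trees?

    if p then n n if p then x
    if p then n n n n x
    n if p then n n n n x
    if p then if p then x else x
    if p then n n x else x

if p then if p then x else x

if p then n n if p then x: 1 tree
if p then n n n n x: 1 tree
n if p then n n n n x: 1 tree
if p then if p then x else x: 2 trees
if p then n n x else x: 1 tree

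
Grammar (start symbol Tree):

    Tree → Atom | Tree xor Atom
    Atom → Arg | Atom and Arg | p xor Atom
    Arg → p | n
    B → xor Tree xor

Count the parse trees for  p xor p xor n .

4

Parse trees for p xor p xor n:
  [Tree [Atom p xor [Atom p xor [Atom [Arg n]]]]]
  [Tree [Tree [Atom [Arg p]]] xor [Atom p xor [Atom [Arg n]]]]
  [Tree [Tree [Atom p xor [Atom [Arg p]]]] xor [Atom [Arg n]]]
  [Tree [Tree [Tree [Atom [Arg p]]] xor [Atom [Arg p]]] xor [Atom [Arg n]]]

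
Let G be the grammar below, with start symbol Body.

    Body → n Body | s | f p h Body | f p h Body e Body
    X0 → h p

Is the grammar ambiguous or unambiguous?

Witness: f p h f p h s e s

Derivation 1: Body ⇒ f p h Body ⇒ f p h f p h Body e Body ⇒ f p h f p h s e Body ⇒ f p h f p h s e s
Derivation 2: Body ⇒ f p h Body e Body ⇒ f p h f p h Body e Body ⇒ f p h f p h s e Body ⇒ f p h f p h s e s

Two distinct leftmost derivations for the same string.

Ambiguous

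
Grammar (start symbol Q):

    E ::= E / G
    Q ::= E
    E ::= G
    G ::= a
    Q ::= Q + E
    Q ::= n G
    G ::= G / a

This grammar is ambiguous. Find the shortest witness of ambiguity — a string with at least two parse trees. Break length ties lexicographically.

a / a

length 1: no string has ≥2 trees
length 2: no string has ≥2 trees
length 3: a / a has 2 parse trees

Two derivations of a / a:
  Q ⇒ E ⇒ E / G ⇒ G / G ⇒ a / G ⇒ a / a
  Q ⇒ E ⇒ G ⇒ G / a ⇒ a / a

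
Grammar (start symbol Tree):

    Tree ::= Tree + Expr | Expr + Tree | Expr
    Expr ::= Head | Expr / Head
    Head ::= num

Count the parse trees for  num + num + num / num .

4

Parse trees for num + num + num / num:
  [Tree [Tree [Tree [Expr [Head num]]] + [Expr [Head num]]] + [Expr [Expr [Head num]] / [Head num]]]
  [Tree [Tree [Expr [Head num]] + [Tree [Expr [Head num]]]] + [Expr [Expr [Head num]] / [Head num]]]
  [Tree [Expr [Head num]] + [Tree [Tree [Expr [Head num]]] + [Expr [Expr [Head num]] / [Head num]]]]
  [Tree [Expr [Head num]] + [Tree [Expr [Head num]] + [Tree [Expr [Expr [Head num]] / [Head num]]]]]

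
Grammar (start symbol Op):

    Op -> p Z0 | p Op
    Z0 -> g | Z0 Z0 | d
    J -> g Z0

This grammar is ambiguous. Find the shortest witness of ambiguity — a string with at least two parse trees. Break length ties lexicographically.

length 2: no string has ≥2 trees
length 3: no string has ≥2 trees
length 4: p d d d has 2 parse trees

Two derivations of p d d d:
  Op ⇒ p Z0 ⇒ p Z0 Z0 ⇒ p Z0 Z0 Z0 ⇒ p d Z0 Z0 ⇒ p d d Z0 ⇒ p d d d
  Op ⇒ p Z0 ⇒ p Z0 Z0 ⇒ p d Z0 ⇒ p d Z0 Z0 ⇒ p d d Z0 ⇒ p d d d

p d d d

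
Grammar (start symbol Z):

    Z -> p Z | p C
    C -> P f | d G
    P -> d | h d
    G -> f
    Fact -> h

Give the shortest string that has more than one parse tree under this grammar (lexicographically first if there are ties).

p d f

length 3: p d f has 2 parse trees

Two derivations of p d f:
  Z ⇒ p C ⇒ p P f ⇒ p d f
  Z ⇒ p C ⇒ p d G ⇒ p d f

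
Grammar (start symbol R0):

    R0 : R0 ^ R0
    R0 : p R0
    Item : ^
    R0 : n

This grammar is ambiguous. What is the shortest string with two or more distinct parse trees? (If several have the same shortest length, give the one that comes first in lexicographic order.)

length 1: no string has ≥2 trees
length 2: no string has ≥2 trees
length 3: no string has ≥2 trees
length 4: p n ^ n has 2 parse trees

Two derivations of p n ^ n:
  R0 ⇒ R0 ^ R0 ⇒ p R0 ^ R0 ⇒ p n ^ R0 ⇒ p n ^ n
  R0 ⇒ p R0 ⇒ p R0 ^ R0 ⇒ p n ^ R0 ⇒ p n ^ n

p n ^ n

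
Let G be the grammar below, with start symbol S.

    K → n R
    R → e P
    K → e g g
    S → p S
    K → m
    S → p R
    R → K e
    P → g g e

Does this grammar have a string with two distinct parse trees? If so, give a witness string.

Ambiguous

Witness: p e g g e

Derivation 1: S ⇒ p R ⇒ p e P ⇒ p e g g e
Derivation 2: S ⇒ p R ⇒ p K e ⇒ p e g g e

Two distinct leftmost derivations for the same string.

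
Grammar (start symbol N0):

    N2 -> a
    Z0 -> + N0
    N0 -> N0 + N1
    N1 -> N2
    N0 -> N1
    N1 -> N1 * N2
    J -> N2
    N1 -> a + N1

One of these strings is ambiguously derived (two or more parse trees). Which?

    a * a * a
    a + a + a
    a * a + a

a * a * a: 1 tree
a + a + a: 4 trees
a * a + a: 1 tree

a + a + a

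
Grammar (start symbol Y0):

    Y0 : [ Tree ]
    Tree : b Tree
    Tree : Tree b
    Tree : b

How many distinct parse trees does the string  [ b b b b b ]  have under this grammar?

Parse trees for [ b b b b b ] (showing first 6 of 16):
  [Y0 [ [Tree b [Tree b [Tree b [Tree b [Tree b]]]]] ]]
  [Y0 [ [Tree b [Tree b [Tree b [Tree [Tree b] b]]]] ]]
  [Y0 [ [Tree b [Tree b [Tree [Tree b [Tree b]] b]]] ]]
  [Y0 [ [Tree b [Tree b [Tree [Tree [Tree b] b] b]]] ]]
  [Y0 [ [Tree b [Tree [Tree b [Tree b [Tree b]]] b]] ]]
  [Y0 [ [Tree b [Tree [Tree b [Tree [Tree b] b]] b]] ]]

16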